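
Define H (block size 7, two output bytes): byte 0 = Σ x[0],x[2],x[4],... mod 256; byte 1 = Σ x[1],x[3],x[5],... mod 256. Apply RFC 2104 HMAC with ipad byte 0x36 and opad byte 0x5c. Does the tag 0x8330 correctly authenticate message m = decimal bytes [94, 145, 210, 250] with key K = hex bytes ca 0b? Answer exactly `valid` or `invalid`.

Key hex bytes ca 0b is 2 bytes ≤ B = 7; zero-pad to 7 bytes: K' = ca 0b 00 00 00 00 00.
K' ⊕ ipad = fc 3d 36 36 36 36 36; K' ⊕ opad = 96 57 5c 5c 5c 5c 5c.
Inner hash: even-index sum = 809 mod 256 = 41; odd-index sum = 473 mod 256 = 217 → 29 d9.
Outer hash (recomputed tag): even-index sum = 643 mod 256 = 131; odd-index sum = 312 mod 256 = 56 → 83 38.
Recomputed tag = 8338; claimed = 8330 → mismatch.

invalid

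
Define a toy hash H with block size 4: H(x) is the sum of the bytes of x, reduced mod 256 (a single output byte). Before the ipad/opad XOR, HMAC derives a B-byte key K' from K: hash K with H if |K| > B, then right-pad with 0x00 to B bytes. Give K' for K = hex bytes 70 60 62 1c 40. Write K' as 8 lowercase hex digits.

8e000000

|K| = 5 > B = 4, so first hash the key.
H(K): sum = 112+96+98+28+64 = 398; mod 256 = 142 → 8e.
Zero-pad H(K) = 8e to 4 bytes: K' = 8e 00 00 00.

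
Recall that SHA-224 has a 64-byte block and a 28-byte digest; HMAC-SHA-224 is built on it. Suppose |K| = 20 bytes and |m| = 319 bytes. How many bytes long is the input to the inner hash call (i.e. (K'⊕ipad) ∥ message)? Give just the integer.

Key is 20 ≤ 64 bytes, zero-padded: |K'| = 64.
Inner input = (K'⊕ipad) ∥ m → 64 + 319 = 383 bytes.

383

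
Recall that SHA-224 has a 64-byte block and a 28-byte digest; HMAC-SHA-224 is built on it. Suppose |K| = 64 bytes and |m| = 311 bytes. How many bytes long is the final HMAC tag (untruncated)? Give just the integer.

28

The tag is one SHA-224 digest: 28 bytes.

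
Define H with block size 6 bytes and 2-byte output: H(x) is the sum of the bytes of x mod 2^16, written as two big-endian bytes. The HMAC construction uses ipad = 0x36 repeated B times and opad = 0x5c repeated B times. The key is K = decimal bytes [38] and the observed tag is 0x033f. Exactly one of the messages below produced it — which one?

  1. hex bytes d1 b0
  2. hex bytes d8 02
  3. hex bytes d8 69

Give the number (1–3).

Key decimal bytes [38] = 26 is 1 byte ≤ B = 6; zero-pad to 6 bytes: K' = 26 00 00 00 00 00.
K' ⊕ ipad = 10 36 36 36 36 36; K' ⊕ opad = 7a 5c 5c 5c 5c 5c.
m1: inner = H(10 36 36 36 36 36 d1 b0) = 02 9f; tag = H(7a 5c 5c 5c 5c 5c 02 9f) = 02e7
m2: inner = H(10 36 36 36 36 36 d8 02) = 01 f8; tag = H(7a 5c 5c 5c 5c 5c 01 f8) = 033f ← matches
m3: inner = H(10 36 36 36 36 36 d8 69) = 02 5f; tag = H(7a 5c 5c 5c 5c 5c 02 5f) = 02a7

2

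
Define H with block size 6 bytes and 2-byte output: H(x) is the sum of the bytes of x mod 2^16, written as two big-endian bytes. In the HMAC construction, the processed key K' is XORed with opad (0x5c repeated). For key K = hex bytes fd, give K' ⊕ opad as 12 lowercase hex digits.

a15c5c5c5c5c

Key hex bytes fd is 1 byte ≤ B = 6; zero-pad to 6 bytes: K' = fd 00 00 00 00 00.
XOR each byte with 0x5c: fd⊕5c=a1, 00⊕5c=5c, 00⊕5c=5c, 00⊕5c=5c, 00⊕5c=5c, 00⊕5c=5c.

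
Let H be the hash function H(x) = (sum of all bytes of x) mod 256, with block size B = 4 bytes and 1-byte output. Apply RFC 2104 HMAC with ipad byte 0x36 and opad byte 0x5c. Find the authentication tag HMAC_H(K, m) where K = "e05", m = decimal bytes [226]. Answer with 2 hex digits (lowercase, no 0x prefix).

Key "e05" = 65 30 35 is 3 bytes ≤ B = 4; zero-pad to 4 bytes: K' = 65 30 35 00.
K' ⊕ ipad = 53 06 03 36.  K' ⊕ opad = 39 6c 69 5c.
Inner input = (K'⊕ipad) ∥ m = 53 06 03 36 ∥ e2.
Inner hash: sum = 83+6+3+54+226 = 372; mod 256 = 116 → 74.
Outer input = (K'⊕opad) ∥ inner = 39 6c 69 5c ∥ 74.
Outer hash (tag): sum = 57+108+105+92+116 = 478; mod 256 = 222 → de.

de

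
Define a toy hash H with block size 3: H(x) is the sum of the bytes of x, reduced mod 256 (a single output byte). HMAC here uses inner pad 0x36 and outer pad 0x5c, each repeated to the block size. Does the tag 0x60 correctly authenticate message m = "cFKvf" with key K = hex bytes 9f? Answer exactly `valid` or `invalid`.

valid

Key hex bytes 9f is 1 byte ≤ B = 3; zero-pad to 3 bytes: K' = 9f 00 00.
K' ⊕ ipad = a9 36 36; K' ⊕ opad = c3 5c 5c.
Inner hash: sum = 169+54+54+99+70+75+118+102 = 741; mod 256 = 229 → e5.
Outer hash (recomputed tag): sum = 195+92+92+229 = 608; mod 256 = 96 → 60.
Recomputed tag = 60; claimed = 60 → match.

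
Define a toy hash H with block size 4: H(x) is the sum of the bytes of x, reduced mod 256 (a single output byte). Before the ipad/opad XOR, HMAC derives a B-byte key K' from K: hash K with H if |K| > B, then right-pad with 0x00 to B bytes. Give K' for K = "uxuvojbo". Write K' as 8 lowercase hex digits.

82000000

|K| = 8 > B = 4, so first hash the key.
H(K): sum = 117+120+117+118+111+106+98+111 = 898; mod 256 = 130 → 82.
Zero-pad H(K) = 82 to 4 bytes: K' = 82 00 00 00.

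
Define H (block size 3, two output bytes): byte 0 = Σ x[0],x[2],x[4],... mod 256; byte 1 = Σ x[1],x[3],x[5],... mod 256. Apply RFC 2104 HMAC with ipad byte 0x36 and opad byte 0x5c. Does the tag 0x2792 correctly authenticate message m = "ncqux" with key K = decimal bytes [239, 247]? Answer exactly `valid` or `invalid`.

Key decimal bytes [239, 247] = ef f7 is 2 bytes ≤ B = 3; zero-pad to 3 bytes: K' = ef f7 00.
K' ⊕ ipad = d9 c1 36; K' ⊕ opad = b3 ab 5c.
Inner hash: even-index sum = 487 mod 256 = 231; odd-index sum = 536 mod 256 = 24 → e7 18.
Outer hash (recomputed tag): even-index sum = 295 mod 256 = 39; odd-index sum = 402 mod 256 = 146 → 27 92.
Recomputed tag = 2792; claimed = 2792 → match.

valid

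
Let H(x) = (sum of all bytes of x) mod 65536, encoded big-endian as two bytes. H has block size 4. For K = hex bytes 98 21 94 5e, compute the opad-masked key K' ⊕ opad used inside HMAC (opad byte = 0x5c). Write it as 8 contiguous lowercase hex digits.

c47dc802

Key hex bytes 98 21 94 5e is exactly B = 4 bytes: K' = 98 21 94 5e.
XOR each byte with 0x5c: 98⊕5c=c4, 21⊕5c=7d, 94⊕5c=c8, 5e⊕5c=02.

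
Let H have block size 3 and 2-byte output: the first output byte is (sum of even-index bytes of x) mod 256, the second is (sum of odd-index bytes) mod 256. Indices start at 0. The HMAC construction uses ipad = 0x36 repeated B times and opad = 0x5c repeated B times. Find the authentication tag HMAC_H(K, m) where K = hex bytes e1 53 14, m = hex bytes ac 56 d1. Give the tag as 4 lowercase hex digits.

e75e

Key hex bytes e1 53 14 is exactly B = 3 bytes: K' = e1 53 14.
K' ⊕ ipad = d7 65 22.  K' ⊕ opad = bd 0f 48.
Inner input = (K'⊕ipad) ∥ m = d7 65 22 ∥ ac 56 d1.
Inner hash: even-index sum = 335 mod 256 = 79; odd-index sum = 482 mod 256 = 226 → 4f e2.
Outer input = (K'⊕opad) ∥ inner = bd 0f 48 ∥ 4f e2.
Outer hash (tag): even-index sum = 487 mod 256 = 231; odd-index sum = 94 mod 256 = 94 → e7 5e.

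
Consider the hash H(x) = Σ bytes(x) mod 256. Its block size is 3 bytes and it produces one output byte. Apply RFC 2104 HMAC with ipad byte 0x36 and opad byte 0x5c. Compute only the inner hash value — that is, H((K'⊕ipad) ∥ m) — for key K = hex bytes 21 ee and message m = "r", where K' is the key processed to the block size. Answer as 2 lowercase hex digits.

Key hex bytes 21 ee is 2 bytes ≤ B = 3; zero-pad to 3 bytes: K' = 21 ee 00.
K' ⊕ ipad = 17 d8 36.
Inner input = 17 d8 36 ∥ 72.
Inner hash: sum = 23+216+54+114 = 407; mod 256 = 151 → 97.

97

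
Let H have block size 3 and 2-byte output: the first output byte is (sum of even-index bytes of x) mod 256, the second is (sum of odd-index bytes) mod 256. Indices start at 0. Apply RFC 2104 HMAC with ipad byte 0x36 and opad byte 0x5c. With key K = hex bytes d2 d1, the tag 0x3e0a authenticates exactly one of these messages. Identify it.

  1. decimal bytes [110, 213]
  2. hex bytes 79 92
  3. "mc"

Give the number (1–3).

Key hex bytes d2 d1 is 2 bytes ≤ B = 3; zero-pad to 3 bytes: K' = d2 d1 00.
K' ⊕ ipad = e4 e7 36; K' ⊕ opad = 8e 8d 5c.
m1: inner = H(e4 e7 36 6e d5) = ef 55; tag = H(8e 8d 5c ef 55) = 3f7c
m2: inner = H(e4 e7 36 79 92) = ac 60; tag = H(8e 8d 5c ac 60) = 4a39
m3: inner = H(e4 e7 36 6d 63) = 7d 54; tag = H(8e 8d 5c 7d 54) = 3e0a ← matches

3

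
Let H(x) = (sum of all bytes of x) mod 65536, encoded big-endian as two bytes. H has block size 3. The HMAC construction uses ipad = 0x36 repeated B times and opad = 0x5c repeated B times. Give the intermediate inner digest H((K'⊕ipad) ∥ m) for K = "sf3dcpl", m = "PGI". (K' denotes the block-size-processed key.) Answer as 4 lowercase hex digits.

01e3

Key "sf3dcpl" = 73 66 33 64 63 70 6c is 7 bytes > B = 3, so hash it first: H(key) = 02 af, then zero-pad to 3 bytes: K' = 02 af 00.
K' ⊕ ipad = 34 99 36.
Inner input = 34 99 36 ∥ 50 47 49.
Inner hash: sum = 52+153+54+80+71+73 = 483 → 01 e3.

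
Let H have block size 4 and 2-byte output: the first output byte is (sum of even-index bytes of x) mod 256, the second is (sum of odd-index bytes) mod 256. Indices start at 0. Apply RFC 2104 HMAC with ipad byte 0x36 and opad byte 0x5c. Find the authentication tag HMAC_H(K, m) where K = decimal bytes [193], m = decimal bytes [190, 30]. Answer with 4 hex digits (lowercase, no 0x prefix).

e442

Key decimal bytes [193] = c1 is 1 byte ≤ B = 4; zero-pad to 4 bytes: K' = c1 00 00 00.
K' ⊕ ipad = f7 36 36 36.  K' ⊕ opad = 9d 5c 5c 5c.
Inner input = (K'⊕ipad) ∥ m = f7 36 36 36 ∥ be 1e.
Inner hash: even-index sum = 491 mod 256 = 235; odd-index sum = 138 mod 256 = 138 → eb 8a.
Outer input = (K'⊕opad) ∥ inner = 9d 5c 5c 5c ∥ eb 8a.
Outer hash (tag): even-index sum = 484 mod 256 = 228; odd-index sum = 322 mod 256 = 66 → e4 42.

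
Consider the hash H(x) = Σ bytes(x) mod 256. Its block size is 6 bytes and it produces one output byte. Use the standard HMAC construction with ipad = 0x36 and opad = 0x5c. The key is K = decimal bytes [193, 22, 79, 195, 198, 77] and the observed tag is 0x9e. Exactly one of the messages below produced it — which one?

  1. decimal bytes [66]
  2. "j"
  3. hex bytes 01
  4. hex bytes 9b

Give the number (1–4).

Key decimal bytes [193, 22, 79, 195, 198, 77] = c1 16 4f c3 c6 4d is exactly B = 6 bytes: K' = c1 16 4f c3 c6 4d.
K' ⊕ ipad = f7 20 79 f5 f0 7b; K' ⊕ opad = 9d 4a 13 9f 9a 11.
m1: inner = H(f7 20 79 f5 f0 7b 42) = 32; tag = H(9d 4a 13 9f 9a 11 32) = 76
m2: inner = H(f7 20 79 f5 f0 7b 6a) = 5a; tag = H(9d 4a 13 9f 9a 11 5a) = 9e ← matches
m3: inner = H(f7 20 79 f5 f0 7b 01) = f1; tag = H(9d 4a 13 9f 9a 11 f1) = 35
m4: inner = H(f7 20 79 f5 f0 7b 9b) = 8b; tag = H(9d 4a 13 9f 9a 11 8b) = cf

2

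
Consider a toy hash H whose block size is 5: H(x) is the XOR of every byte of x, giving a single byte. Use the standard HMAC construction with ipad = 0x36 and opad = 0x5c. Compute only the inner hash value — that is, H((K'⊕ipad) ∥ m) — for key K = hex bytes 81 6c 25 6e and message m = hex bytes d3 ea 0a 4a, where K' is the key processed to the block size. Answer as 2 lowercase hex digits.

e9

Key hex bytes 81 6c 25 6e is 4 bytes ≤ B = 5; zero-pad to 5 bytes: K' = 81 6c 25 6e 00.
K' ⊕ ipad = b7 5a 13 58 36.
Inner input = b7 5a 13 58 36 ∥ d3 ea 0a 4a.
Inner hash: XOR b7⊕5a⊕13⊕58⊕36⊕d3⊕ea⊕0a⊕4a = e9.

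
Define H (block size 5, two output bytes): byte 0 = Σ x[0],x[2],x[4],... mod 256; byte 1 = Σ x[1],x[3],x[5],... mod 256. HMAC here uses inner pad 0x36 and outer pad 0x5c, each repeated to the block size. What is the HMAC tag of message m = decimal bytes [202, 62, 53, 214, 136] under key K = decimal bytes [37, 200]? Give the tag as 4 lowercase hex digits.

Key decimal bytes [37, 200] = 25 c8 is 2 bytes ≤ B = 5; zero-pad to 5 bytes: K' = 25 c8 00 00 00.
K' ⊕ ipad = 13 fe 36 36 36.  K' ⊕ opad = 79 94 5c 5c 5c.
Inner input = (K'⊕ipad) ∥ m = 13 fe 36 36 36 ∥ ca 3e 35 d6 88.
Inner hash: even-index sum = 403 mod 256 = 147; odd-index sum = 699 mod 256 = 187 → 93 bb.
Outer input = (K'⊕opad) ∥ inner = 79 94 5c 5c 5c ∥ 93 bb.
Outer hash (tag): even-index sum = 492 mod 256 = 236; odd-index sum = 387 mod 256 = 131 → ec 83.

ec83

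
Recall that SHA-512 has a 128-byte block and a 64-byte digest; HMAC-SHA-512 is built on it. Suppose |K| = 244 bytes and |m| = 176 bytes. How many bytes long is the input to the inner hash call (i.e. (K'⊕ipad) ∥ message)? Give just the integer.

304

Key is 244 > 128 bytes, so it is hashed to 64 bytes then zero-padded to 128: |K'| = 128.
Inner input = (K'⊕ipad) ∥ m → 128 + 176 = 304 bytes.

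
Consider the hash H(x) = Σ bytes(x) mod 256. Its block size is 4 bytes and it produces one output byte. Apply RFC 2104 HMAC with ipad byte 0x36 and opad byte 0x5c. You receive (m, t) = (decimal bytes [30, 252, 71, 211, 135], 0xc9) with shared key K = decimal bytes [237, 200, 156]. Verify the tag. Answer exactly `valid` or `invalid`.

Key decimal bytes [237, 200, 156] = ed c8 9c is 3 bytes ≤ B = 4; zero-pad to 4 bytes: K' = ed c8 9c 00.
K' ⊕ ipad = db fe aa 36; K' ⊕ opad = b1 94 c0 5c.
Inner hash: sum = 219+254+170+54+30+252+71+211+135 = 1396; mod 256 = 116 → 74.
Outer hash (recomputed tag): sum = 177+148+192+92+116 = 725; mod 256 = 213 → d5.
Recomputed tag = d5; claimed = c9 → mismatch.

invalid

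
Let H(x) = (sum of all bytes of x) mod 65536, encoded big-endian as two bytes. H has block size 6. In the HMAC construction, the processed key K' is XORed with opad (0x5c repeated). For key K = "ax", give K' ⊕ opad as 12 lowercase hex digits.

3d245c5c5c5c

Key "ax" = 61 78 is 2 bytes ≤ B = 6; zero-pad to 6 bytes: K' = 61 78 00 00 00 00.
XOR each byte with 0x5c: 61⊕5c=3d, 78⊕5c=24, 00⊕5c=5c, 00⊕5c=5c, 00⊕5c=5c, 00⊕5c=5c.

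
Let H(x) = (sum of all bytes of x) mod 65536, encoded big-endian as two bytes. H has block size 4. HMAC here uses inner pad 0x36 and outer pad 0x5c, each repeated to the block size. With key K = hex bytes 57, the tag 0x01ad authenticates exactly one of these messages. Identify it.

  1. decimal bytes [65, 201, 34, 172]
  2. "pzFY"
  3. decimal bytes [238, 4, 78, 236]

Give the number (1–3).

2

Key hex bytes 57 is 1 byte ≤ B = 4; zero-pad to 4 bytes: K' = 57 00 00 00.
K' ⊕ ipad = 61 36 36 36; K' ⊕ opad = 0b 5c 5c 5c.
m1: inner = H(61 36 36 36 41 c9 22 ac) = 02 db; tag = H(0b 5c 5c 5c 02 db) = 01fc
m2: inner = H(61 36 36 36 70 7a 46 59) = 02 8c; tag = H(0b 5c 5c 5c 02 8c) = 01ad ← matches
m3: inner = H(61 36 36 36 ee 04 4e ec) = 03 2f; tag = H(0b 5c 5c 5c 03 2f) = 0151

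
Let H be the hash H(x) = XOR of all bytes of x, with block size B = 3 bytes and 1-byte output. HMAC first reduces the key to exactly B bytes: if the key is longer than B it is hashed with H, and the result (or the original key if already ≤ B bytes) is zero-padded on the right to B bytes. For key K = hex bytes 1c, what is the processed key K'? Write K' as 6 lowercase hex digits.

Key hex bytes 1c is 1 byte ≤ B = 3; zero-pad to 3 bytes: K' = 1c 00 00.

1c0000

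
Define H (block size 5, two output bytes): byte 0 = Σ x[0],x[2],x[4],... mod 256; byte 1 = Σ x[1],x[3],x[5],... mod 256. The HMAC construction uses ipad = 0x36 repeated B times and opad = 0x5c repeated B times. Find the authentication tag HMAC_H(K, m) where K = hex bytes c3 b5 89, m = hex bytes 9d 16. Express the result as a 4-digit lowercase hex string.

Key hex bytes c3 b5 89 is 3 bytes ≤ B = 5; zero-pad to 5 bytes: K' = c3 b5 89 00 00.
K' ⊕ ipad = f5 83 bf 36 36.  K' ⊕ opad = 9f e9 d5 5c 5c.
Inner input = (K'⊕ipad) ∥ m = f5 83 bf 36 36 ∥ 9d 16.
Inner hash: even-index sum = 512 mod 256 = 0; odd-index sum = 342 mod 256 = 86 → 00 56.
Outer input = (K'⊕opad) ∥ inner = 9f e9 d5 5c 5c ∥ 00 56.
Outer hash (tag): even-index sum = 550 mod 256 = 38; odd-index sum = 325 mod 256 = 69 → 26 45.

2645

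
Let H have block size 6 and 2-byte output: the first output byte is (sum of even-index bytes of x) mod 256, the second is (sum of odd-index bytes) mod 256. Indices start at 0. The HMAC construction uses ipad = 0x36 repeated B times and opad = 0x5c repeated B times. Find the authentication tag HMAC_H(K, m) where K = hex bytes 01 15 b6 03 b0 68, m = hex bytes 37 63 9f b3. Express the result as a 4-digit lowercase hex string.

46a8

Key hex bytes 01 15 b6 03 b0 68 is exactly B = 6 bytes: K' = 01 15 b6 03 b0 68.
K' ⊕ ipad = 37 23 80 35 86 5e.  K' ⊕ opad = 5d 49 ea 5f ec 34.
Inner input = (K'⊕ipad) ∥ m = 37 23 80 35 86 5e ∥ 37 63 9f b3.
Inner hash: even-index sum = 531 mod 256 = 19; odd-index sum = 460 mod 256 = 204 → 13 cc.
Outer input = (K'⊕opad) ∥ inner = 5d 49 ea 5f ec 34 ∥ 13 cc.
Outer hash (tag): even-index sum = 582 mod 256 = 70; odd-index sum = 424 mod 256 = 168 → 46 a8.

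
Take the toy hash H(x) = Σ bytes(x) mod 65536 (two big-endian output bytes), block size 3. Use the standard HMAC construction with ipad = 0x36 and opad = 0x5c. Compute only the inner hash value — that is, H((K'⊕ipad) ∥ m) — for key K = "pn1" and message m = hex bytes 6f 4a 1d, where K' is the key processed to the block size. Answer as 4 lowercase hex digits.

Key "pn1" = 70 6e 31 is exactly B = 3 bytes: K' = 70 6e 31.
K' ⊕ ipad = 46 58 07.
Inner input = 46 58 07 ∥ 6f 4a 1d.
Inner hash: sum = 70+88+7+111+74+29 = 379 → 01 7b.

017b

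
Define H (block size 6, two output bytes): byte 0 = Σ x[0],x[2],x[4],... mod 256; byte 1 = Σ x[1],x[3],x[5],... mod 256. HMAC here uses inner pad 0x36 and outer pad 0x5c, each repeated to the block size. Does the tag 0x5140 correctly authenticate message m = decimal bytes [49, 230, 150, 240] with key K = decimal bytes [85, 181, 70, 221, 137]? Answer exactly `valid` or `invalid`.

Key decimal bytes [85, 181, 70, 221, 137] = 55 b5 46 dd 89 is 5 bytes ≤ B = 6; zero-pad to 6 bytes: K' = 55 b5 46 dd 89 00.
K' ⊕ ipad = 63 83 70 eb bf 36; K' ⊕ opad = 09 e9 1a 81 d5 5c.
Inner hash: even-index sum = 601 mod 256 = 89; odd-index sum = 890 mod 256 = 122 → 59 7a.
Outer hash (recomputed tag): even-index sum = 337 mod 256 = 81; odd-index sum = 576 mod 256 = 64 → 51 40.
Recomputed tag = 5140; claimed = 5140 → match.

valid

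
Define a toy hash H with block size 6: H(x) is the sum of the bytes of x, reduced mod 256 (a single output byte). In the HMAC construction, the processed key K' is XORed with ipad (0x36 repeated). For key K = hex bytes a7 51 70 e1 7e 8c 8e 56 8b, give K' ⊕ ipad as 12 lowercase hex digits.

Key hex bytes a7 51 70 e1 7e 8c 8e 56 8b is 9 bytes > B = 6, so hash it first: H(key) = c2, then zero-pad to 6 bytes: K' = c2 00 00 00 00 00.
XOR each byte with 0x36: c2⊕36=f4, 00⊕36=36, 00⊕36=36, 00⊕36=36, 00⊕36=36, 00⊕36=36.

f43636363636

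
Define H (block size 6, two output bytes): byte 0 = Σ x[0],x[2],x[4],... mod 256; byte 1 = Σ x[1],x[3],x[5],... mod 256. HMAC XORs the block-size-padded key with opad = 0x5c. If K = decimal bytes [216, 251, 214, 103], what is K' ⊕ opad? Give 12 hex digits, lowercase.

Key decimal bytes [216, 251, 214, 103] = d8 fb d6 67 is 4 bytes ≤ B = 6; zero-pad to 6 bytes: K' = d8 fb d6 67 00 00.
XOR each byte with 0x5c: d8⊕5c=84, fb⊕5c=a7, d6⊕5c=8a, 67⊕5c=3b, 00⊕5c=5c, 00⊕5c=5c.

84a78a3b5c5c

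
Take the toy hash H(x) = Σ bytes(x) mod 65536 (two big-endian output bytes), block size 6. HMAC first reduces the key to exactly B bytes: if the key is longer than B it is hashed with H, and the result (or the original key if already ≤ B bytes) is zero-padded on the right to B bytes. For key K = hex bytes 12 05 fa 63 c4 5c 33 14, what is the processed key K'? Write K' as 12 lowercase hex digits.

02db00000000

|K| = 8 > B = 6, so first hash the key.
H(K): sum = 18+5+250+99+196+92+51+20 = 731 → 02 db.
Zero-pad H(K) = 02 db to 6 bytes: K' = 02 db 00 00 00 00.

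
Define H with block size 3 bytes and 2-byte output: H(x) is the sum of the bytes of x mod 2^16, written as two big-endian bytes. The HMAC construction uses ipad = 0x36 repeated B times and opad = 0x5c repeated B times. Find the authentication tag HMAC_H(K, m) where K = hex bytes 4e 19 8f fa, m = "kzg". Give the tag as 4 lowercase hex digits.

01e6

Key hex bytes 4e 19 8f fa is 4 bytes > B = 3, so hash it first: H(key) = 01 f0, then zero-pad to 3 bytes: K' = 01 f0 00.
K' ⊕ ipad = 37 c6 36.  K' ⊕ opad = 5d ac 5c.
Inner input = (K'⊕ipad) ∥ m = 37 c6 36 ∥ 6b 7a 67.
Inner hash: sum = 55+198+54+107+122+103 = 639 → 02 7f.
Outer input = (K'⊕opad) ∥ inner = 5d ac 5c ∥ 02 7f.
Outer hash (tag): sum = 93+172+92+2+127 = 486 → 01 e6.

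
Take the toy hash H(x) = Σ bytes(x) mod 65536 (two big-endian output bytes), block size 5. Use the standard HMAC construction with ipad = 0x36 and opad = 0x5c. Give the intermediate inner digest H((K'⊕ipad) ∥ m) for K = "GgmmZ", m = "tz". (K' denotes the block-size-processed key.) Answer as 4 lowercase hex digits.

Key "GgmmZ" = 47 67 6d 6d 5a is exactly B = 5 bytes: K' = 47 67 6d 6d 5a.
K' ⊕ ipad = 71 51 5b 5b 6c.
Inner input = 71 51 5b 5b 6c ∥ 74 7a.
Inner hash: sum = 113+81+91+91+108+116+122 = 722 → 02 d2.

02d2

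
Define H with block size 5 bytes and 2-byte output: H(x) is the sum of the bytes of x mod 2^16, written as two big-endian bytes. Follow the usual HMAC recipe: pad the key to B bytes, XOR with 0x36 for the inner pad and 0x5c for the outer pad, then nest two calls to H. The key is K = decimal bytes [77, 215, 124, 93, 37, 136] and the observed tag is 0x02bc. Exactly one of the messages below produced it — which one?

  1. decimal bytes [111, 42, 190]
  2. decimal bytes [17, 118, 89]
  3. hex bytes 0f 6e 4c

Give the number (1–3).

Key decimal bytes [77, 215, 124, 93, 37, 136] = 4d d7 7c 5d 25 88 is 6 bytes > B = 5, so hash it first: H(key) = 02 aa, then zero-pad to 5 bytes: K' = 02 aa 00 00 00.
K' ⊕ ipad = 34 9c 36 36 36; K' ⊕ opad = 5e f6 5c 5c 5c.
m1: inner = H(34 9c 36 36 36 6f 2a be) = 02 c9; tag = H(5e f6 5c 5c 5c 02 c9) = 0333
m2: inner = H(34 9c 36 36 36 11 76 59) = 02 52; tag = H(5e f6 5c 5c 5c 02 52) = 02bc ← matches
m3: inner = H(34 9c 36 36 36 0f 6e 4c) = 02 3b; tag = H(5e f6 5c 5c 5c 02 3b) = 02a5

2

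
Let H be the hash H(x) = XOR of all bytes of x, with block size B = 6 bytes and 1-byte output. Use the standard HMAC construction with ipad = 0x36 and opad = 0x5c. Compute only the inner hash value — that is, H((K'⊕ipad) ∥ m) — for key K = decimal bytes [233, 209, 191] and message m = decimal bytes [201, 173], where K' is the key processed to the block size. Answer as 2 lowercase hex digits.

e3

Key decimal bytes [233, 209, 191] = e9 d1 bf is 3 bytes ≤ B = 6; zero-pad to 6 bytes: K' = e9 d1 bf 00 00 00.
K' ⊕ ipad = df e7 89 36 36 36.
Inner input = df e7 89 36 36 36 ∥ c9 ad.
Inner hash: XOR df⊕e7⊕89⊕36⊕36⊕36⊕c9⊕ad = e3.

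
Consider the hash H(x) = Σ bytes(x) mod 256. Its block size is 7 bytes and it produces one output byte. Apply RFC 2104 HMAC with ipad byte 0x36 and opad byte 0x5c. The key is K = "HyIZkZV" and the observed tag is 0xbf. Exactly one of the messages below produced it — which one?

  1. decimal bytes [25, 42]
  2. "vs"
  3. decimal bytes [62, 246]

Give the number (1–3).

Key "HyIZkZV" = 48 79 49 5a 6b 5a 56 is exactly B = 7 bytes: K' = 48 79 49 5a 6b 5a 56.
K' ⊕ ipad = 7e 4f 7f 6c 5d 6c 60; K' ⊕ opad = 14 25 15 06 37 06 0a.
m1: inner = H(7e 4f 7f 6c 5d 6c 60 19 2a) = 24; tag = H(14 25 15 06 37 06 0a 24) = bf ← matches
m2: inner = H(7e 4f 7f 6c 5d 6c 60 76 73) = ca; tag = H(14 25 15 06 37 06 0a ca) = 65
m3: inner = H(7e 4f 7f 6c 5d 6c 60 3e f6) = 15; tag = H(14 25 15 06 37 06 0a 15) = b0

1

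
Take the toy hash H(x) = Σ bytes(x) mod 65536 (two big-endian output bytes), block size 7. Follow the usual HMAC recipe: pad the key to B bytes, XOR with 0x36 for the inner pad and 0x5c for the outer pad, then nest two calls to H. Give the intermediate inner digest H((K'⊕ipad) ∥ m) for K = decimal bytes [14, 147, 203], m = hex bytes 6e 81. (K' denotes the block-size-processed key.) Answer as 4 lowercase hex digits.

03a1

Key decimal bytes [14, 147, 203] = 0e 93 cb is 3 bytes ≤ B = 7; zero-pad to 7 bytes: K' = 0e 93 cb 00 00 00 00.
K' ⊕ ipad = 38 a5 fd 36 36 36 36.
Inner input = 38 a5 fd 36 36 36 36 ∥ 6e 81.
Inner hash: sum = 56+165+253+54+54+54+54+110+129 = 929 → 03 a1.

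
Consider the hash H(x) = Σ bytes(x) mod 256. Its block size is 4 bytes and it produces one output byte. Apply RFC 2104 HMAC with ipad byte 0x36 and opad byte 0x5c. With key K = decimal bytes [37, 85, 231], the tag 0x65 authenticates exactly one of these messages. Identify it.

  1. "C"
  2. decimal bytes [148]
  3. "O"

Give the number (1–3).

3

Key decimal bytes [37, 85, 231] = 25 55 e7 is 3 bytes ≤ B = 4; zero-pad to 4 bytes: K' = 25 55 e7 00.
K' ⊕ ipad = 13 63 d1 36; K' ⊕ opad = 79 09 bb 5c.
m1: inner = H(13 63 d1 36 43) = c0; tag = H(79 09 bb 5c c0) = 59
m2: inner = H(13 63 d1 36 94) = 11; tag = H(79 09 bb 5c 11) = aa
m3: inner = H(13 63 d1 36 4f) = cc; tag = H(79 09 bb 5c cc) = 65 ← matches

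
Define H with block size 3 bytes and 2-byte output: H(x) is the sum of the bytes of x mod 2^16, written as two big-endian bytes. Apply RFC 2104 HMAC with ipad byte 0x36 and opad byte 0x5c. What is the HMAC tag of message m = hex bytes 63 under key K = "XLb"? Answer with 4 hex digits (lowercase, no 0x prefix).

Key "XLb" = 58 4c 62 is exactly B = 3 bytes: K' = 58 4c 62.
K' ⊕ ipad = 6e 7a 54.  K' ⊕ opad = 04 10 3e.
Inner input = (K'⊕ipad) ∥ m = 6e 7a 54 ∥ 63.
Inner hash: sum = 110+122+84+99 = 415 → 01 9f.
Outer input = (K'⊕opad) ∥ inner = 04 10 3e ∥ 01 9f.
Outer hash (tag): sum = 4+16+62+1+159 = 242 → 00 f2.

00f2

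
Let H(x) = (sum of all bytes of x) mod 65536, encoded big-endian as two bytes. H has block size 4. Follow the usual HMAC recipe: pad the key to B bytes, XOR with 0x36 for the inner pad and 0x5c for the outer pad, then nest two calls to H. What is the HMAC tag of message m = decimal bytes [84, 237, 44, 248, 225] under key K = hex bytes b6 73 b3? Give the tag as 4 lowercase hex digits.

032e

Key hex bytes b6 73 b3 is 3 bytes ≤ B = 4; zero-pad to 4 bytes: K' = b6 73 b3 00.
K' ⊕ ipad = 80 45 85 36.  K' ⊕ opad = ea 2f ef 5c.
Inner input = (K'⊕ipad) ∥ m = 80 45 85 36 ∥ 54 ed 2c f8 e1.
Inner hash: sum = 128+69+133+54+84+237+44+248+225 = 1222 → 04 c6.
Outer input = (K'⊕opad) ∥ inner = ea 2f ef 5c ∥ 04 c6.
Outer hash (tag): sum = 234+47+239+92+4+198 = 814 → 03 2e.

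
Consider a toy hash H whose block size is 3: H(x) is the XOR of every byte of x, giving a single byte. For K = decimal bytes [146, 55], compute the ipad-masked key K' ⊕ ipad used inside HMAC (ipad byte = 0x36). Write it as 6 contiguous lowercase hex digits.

a40136

Key decimal bytes [146, 55] = 92 37 is 2 bytes ≤ B = 3; zero-pad to 3 bytes: K' = 92 37 00.
XOR each byte with 0x36: 92⊕36=a4, 37⊕36=01, 00⊕36=36.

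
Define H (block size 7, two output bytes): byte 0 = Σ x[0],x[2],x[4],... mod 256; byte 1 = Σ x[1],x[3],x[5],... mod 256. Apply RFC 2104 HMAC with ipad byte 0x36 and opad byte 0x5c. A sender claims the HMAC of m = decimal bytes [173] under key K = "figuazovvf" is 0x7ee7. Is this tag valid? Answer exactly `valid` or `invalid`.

valid

Key "figuazovvf" = 66 69 67 75 61 7a 6f 76 76 66 is 10 bytes > B = 7, so hash it first: H(key) = 13 34, then zero-pad to 7 bytes: K' = 13 34 00 00 00 00 00.
K' ⊕ ipad = 25 02 36 36 36 36 36; K' ⊕ opad = 4f 68 5c 5c 5c 5c 5c.
Inner hash: even-index sum = 199 mod 256 = 199; odd-index sum = 283 mod 256 = 27 → c7 1b.
Outer hash (recomputed tag): even-index sum = 382 mod 256 = 126; odd-index sum = 487 mod 256 = 231 → 7e e7.
Recomputed tag = 7ee7; claimed = 7ee7 → match.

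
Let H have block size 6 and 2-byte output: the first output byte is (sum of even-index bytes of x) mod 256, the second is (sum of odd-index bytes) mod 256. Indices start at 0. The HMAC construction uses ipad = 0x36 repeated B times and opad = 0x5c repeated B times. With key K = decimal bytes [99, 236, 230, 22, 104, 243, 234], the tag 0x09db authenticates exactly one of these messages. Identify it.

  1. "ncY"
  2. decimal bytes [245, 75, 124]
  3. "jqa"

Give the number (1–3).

2

Key decimal bytes [99, 236, 230, 22, 104, 243, 234] = 63 ec e6 16 68 f3 ea is 7 bytes > B = 6, so hash it first: H(key) = 9b f5, then zero-pad to 6 bytes: K' = 9b f5 00 00 00 00.
K' ⊕ ipad = ad c3 36 36 36 36; K' ⊕ opad = c7 a9 5c 5c 5c 5c.
m1: inner = H(ad c3 36 36 36 36 6e 63 59) = e0 92; tag = H(c7 a9 5c 5c 5c 5c e0 92) = 5ff3
m2: inner = H(ad c3 36 36 36 36 f5 4b 7c) = 8a 7a; tag = H(c7 a9 5c 5c 5c 5c 8a 7a) = 09db ← matches
m3: inner = H(ad c3 36 36 36 36 6a 71 61) = e4 a0; tag = H(c7 a9 5c 5c 5c 5c e4 a0) = 6301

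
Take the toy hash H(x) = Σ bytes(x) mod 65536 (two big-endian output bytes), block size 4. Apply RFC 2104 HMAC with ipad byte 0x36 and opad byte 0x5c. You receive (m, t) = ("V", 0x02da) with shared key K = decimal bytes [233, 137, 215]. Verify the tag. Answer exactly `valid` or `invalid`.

Key decimal bytes [233, 137, 215] = e9 89 d7 is 3 bytes ≤ B = 4; zero-pad to 4 bytes: K' = e9 89 d7 00.
K' ⊕ ipad = df bf e1 36; K' ⊕ opad = b5 d5 8b 5c.
Inner hash: sum = 223+191+225+54+86 = 779 → 03 0b.
Outer hash (recomputed tag): sum = 181+213+139+92+3+11 = 639 → 02 7f.
Recomputed tag = 027f; claimed = 02da → mismatch.

invalid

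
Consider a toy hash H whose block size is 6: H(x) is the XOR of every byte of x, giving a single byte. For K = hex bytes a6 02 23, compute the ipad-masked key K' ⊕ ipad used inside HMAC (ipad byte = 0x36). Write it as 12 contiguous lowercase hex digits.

903415363636

Key hex bytes a6 02 23 is 3 bytes ≤ B = 6; zero-pad to 6 bytes: K' = a6 02 23 00 00 00.
XOR each byte with 0x36: a6⊕36=90, 02⊕36=34, 23⊕36=15, 00⊕36=36, 00⊕36=36, 00⊕36=36.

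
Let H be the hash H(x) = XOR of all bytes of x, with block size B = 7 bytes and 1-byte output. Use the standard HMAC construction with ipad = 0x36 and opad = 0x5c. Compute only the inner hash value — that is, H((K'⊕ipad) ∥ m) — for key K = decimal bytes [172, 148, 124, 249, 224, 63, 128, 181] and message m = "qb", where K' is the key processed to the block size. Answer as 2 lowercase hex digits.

Key decimal bytes [172, 148, 124, 249, 224, 63, 128, 181] = ac 94 7c f9 e0 3f 80 b5 is 8 bytes > B = 7, so hash it first: H(key) = 57, then zero-pad to 7 bytes: K' = 57 00 00 00 00 00 00.
K' ⊕ ipad = 61 36 36 36 36 36 36.
Inner input = 61 36 36 36 36 36 36 ∥ 71 62.
Inner hash: XOR 61⊕36⊕36⊕36⊕36⊕36⊕36⊕71⊕62 = 72.

72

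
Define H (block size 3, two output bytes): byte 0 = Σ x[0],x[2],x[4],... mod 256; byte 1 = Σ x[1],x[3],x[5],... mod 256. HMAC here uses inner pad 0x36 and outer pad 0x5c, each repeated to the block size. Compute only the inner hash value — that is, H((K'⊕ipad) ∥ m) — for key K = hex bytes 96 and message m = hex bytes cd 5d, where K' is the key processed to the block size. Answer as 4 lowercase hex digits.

3303

Key hex bytes 96 is 1 byte ≤ B = 3; zero-pad to 3 bytes: K' = 96 00 00.
K' ⊕ ipad = a0 36 36.
Inner input = a0 36 36 ∥ cd 5d.
Inner hash: even-index sum = 307 mod 256 = 51; odd-index sum = 259 mod 256 = 3 → 33 03.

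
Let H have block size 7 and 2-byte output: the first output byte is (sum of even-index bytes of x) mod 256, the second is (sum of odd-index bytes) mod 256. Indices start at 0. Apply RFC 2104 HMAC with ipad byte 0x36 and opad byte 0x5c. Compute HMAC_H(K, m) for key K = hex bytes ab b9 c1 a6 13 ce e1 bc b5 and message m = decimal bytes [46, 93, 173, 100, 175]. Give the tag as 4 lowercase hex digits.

Key hex bytes ab b9 c1 a6 13 ce e1 bc b5 is 9 bytes > B = 7, so hash it first: H(key) = 15 e9, then zero-pad to 7 bytes: K' = 15 e9 00 00 00 00 00.
K' ⊕ ipad = 23 df 36 36 36 36 36.  K' ⊕ opad = 49 b5 5c 5c 5c 5c 5c.
Inner input = (K'⊕ipad) ∥ m = 23 df 36 36 36 36 36 ∥ 2e 5d ad 64 af.
Inner hash: even-index sum = 390 mod 256 = 134; odd-index sum = 725 mod 256 = 213 → 86 d5.
Outer input = (K'⊕opad) ∥ inner = 49 b5 5c 5c 5c 5c 5c ∥ 86 d5.
Outer hash (tag): even-index sum = 562 mod 256 = 50; odd-index sum = 499 mod 256 = 243 → 32 f3.

32f3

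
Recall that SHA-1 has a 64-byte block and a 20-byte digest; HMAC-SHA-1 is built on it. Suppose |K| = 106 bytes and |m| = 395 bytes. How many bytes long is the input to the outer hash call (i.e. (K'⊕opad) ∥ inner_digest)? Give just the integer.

84

Key is 106 > 64 bytes, so it is hashed to 20 bytes then zero-padded to 64: |K'| = 64.
Outer input = (K'⊕opad) ∥ H(inner) → 64 + 20 = 84 bytes.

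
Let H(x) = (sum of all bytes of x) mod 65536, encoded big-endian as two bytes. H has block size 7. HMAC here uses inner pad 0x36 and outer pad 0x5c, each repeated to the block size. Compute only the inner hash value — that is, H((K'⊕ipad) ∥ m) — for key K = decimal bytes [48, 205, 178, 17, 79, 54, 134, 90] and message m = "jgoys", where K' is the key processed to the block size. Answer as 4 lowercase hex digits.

Key decimal bytes [48, 205, 178, 17, 79, 54, 134, 90] = 30 cd b2 11 4f 36 86 5a is 8 bytes > B = 7, so hash it first: H(key) = 03 25, then zero-pad to 7 bytes: K' = 03 25 00 00 00 00 00.
K' ⊕ ipad = 35 13 36 36 36 36 36.
Inner input = 35 13 36 36 36 36 36 ∥ 6a 67 6f 79 73.
Inner hash: sum = 53+19+54+54+54+54+54+106+103+111+121+115 = 898 → 03 82.

0382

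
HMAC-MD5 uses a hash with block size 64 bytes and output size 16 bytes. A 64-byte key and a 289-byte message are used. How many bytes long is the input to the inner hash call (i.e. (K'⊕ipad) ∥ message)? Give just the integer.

Key is 64 ≤ 64 bytes, zero-padded: |K'| = 64.
Inner input = (K'⊕ipad) ∥ m → 64 + 289 = 353 bytes.

353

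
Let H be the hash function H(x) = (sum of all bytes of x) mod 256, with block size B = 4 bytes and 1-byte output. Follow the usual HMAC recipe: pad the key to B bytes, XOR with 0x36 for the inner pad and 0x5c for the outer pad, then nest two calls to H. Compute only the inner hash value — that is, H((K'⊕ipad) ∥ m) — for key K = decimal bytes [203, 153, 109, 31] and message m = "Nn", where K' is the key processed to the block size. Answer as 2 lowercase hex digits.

Key decimal bytes [203, 153, 109, 31] = cb 99 6d 1f is exactly B = 4 bytes: K' = cb 99 6d 1f.
K' ⊕ ipad = fd af 5b 29.
Inner input = fd af 5b 29 ∥ 4e 6e.
Inner hash: sum = 253+175+91+41+78+110 = 748; mod 256 = 236 → ec.

ec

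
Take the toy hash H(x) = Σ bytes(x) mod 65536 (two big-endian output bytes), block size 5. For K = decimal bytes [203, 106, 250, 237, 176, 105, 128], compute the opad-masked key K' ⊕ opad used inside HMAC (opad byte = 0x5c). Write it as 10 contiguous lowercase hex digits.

58e95c5c5c

Key decimal bytes [203, 106, 250, 237, 176, 105, 128] = cb 6a fa ed b0 69 80 is 7 bytes > B = 5, so hash it first: H(key) = 04 b5, then zero-pad to 5 bytes: K' = 04 b5 00 00 00.
XOR each byte with 0x5c: 04⊕5c=58, b5⊕5c=e9, 00⊕5c=5c, 00⊕5c=5c, 00⊕5c=5c.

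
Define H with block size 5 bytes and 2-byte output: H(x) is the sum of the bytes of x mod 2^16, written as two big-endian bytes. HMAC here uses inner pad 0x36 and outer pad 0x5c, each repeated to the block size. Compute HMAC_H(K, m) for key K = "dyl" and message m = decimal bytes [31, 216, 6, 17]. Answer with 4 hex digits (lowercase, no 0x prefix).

01bc

Key "dyl" = 64 79 6c is 3 bytes ≤ B = 5; zero-pad to 5 bytes: K' = 64 79 6c 00 00.
K' ⊕ ipad = 52 4f 5a 36 36.  K' ⊕ opad = 38 25 30 5c 5c.
Inner input = (K'⊕ipad) ∥ m = 52 4f 5a 36 36 ∥ 1f d8 06 11.
Inner hash: sum = 82+79+90+54+54+31+216+6+17 = 629 → 02 75.
Outer input = (K'⊕opad) ∥ inner = 38 25 30 5c 5c ∥ 02 75.
Outer hash (tag): sum = 56+37+48+92+92+2+117 = 444 → 01 bc.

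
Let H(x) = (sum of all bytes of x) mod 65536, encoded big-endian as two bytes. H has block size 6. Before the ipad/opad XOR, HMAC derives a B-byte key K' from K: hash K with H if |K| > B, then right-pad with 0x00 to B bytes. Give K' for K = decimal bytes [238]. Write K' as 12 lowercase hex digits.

ee0000000000

Key decimal bytes [238] = ee is 1 byte ≤ B = 6; zero-pad to 6 bytes: K' = ee 00 00 00 00 00.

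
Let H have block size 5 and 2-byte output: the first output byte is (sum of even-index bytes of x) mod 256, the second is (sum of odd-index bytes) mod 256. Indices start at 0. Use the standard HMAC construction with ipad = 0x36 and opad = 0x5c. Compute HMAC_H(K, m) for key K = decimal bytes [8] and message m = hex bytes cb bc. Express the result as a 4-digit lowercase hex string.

431e

Key decimal bytes [8] = 08 is 1 byte ≤ B = 5; zero-pad to 5 bytes: K' = 08 00 00 00 00.
K' ⊕ ipad = 3e 36 36 36 36.  K' ⊕ opad = 54 5c 5c 5c 5c.
Inner input = (K'⊕ipad) ∥ m = 3e 36 36 36 36 ∥ cb bc.
Inner hash: even-index sum = 358 mod 256 = 102; odd-index sum = 311 mod 256 = 55 → 66 37.
Outer input = (K'⊕opad) ∥ inner = 54 5c 5c 5c 5c ∥ 66 37.
Outer hash (tag): even-index sum = 323 mod 256 = 67; odd-index sum = 286 mod 256 = 30 → 43 1e.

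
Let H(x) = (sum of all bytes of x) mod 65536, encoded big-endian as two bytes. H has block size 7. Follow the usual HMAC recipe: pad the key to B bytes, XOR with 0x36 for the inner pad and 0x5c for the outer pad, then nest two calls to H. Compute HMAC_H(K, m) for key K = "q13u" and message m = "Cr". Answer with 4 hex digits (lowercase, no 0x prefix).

Key "q13u" = 71 31 33 75 is 4 bytes ≤ B = 7; zero-pad to 7 bytes: K' = 71 31 33 75 00 00 00.
K' ⊕ ipad = 47 07 05 43 36 36 36.  K' ⊕ opad = 2d 6d 6f 29 5c 5c 5c.
Inner input = (K'⊕ipad) ∥ m = 47 07 05 43 36 36 36 ∥ 43 72.
Inner hash: sum = 71+7+5+67+54+54+54+67+114 = 493 → 01 ed.
Outer input = (K'⊕opad) ∥ inner = 2d 6d 6f 29 5c 5c 5c ∥ 01 ed.
Outer hash (tag): sum = 45+109+111+41+92+92+92+1+237 = 820 → 03 34.

0334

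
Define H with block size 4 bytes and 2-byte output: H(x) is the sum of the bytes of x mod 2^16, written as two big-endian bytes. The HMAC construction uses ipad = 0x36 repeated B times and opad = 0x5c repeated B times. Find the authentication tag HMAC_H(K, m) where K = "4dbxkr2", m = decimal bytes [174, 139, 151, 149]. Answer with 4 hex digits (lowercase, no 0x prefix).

Key "4dbxkr2" = 34 64 62 78 6b 72 32 is 7 bytes > B = 4, so hash it first: H(key) = 02 81, then zero-pad to 4 bytes: K' = 02 81 00 00.
K' ⊕ ipad = 34 b7 36 36.  K' ⊕ opad = 5e dd 5c 5c.
Inner input = (K'⊕ipad) ∥ m = 34 b7 36 36 ∥ ae 8b 97 95.
Inner hash: sum = 52+183+54+54+174+139+151+149 = 956 → 03 bc.
Outer input = (K'⊕opad) ∥ inner = 5e dd 5c 5c ∥ 03 bc.
Outer hash (tag): sum = 94+221+92+92+3+188 = 690 → 02 b2.

02b2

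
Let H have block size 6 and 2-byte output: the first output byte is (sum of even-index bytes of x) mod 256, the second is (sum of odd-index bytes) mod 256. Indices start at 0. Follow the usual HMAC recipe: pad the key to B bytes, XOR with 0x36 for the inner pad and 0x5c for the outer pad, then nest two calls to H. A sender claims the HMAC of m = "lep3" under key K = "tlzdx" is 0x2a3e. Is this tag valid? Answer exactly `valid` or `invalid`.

valid

Key "tlzdx" = 74 6c 7a 64 78 is 5 bytes ≤ B = 6; zero-pad to 6 bytes: K' = 74 6c 7a 64 78 00.
K' ⊕ ipad = 42 5a 4c 52 4e 36; K' ⊕ opad = 28 30 26 38 24 5c.
Inner hash: even-index sum = 440 mod 256 = 184; odd-index sum = 378 mod 256 = 122 → b8 7a.
Outer hash (recomputed tag): even-index sum = 298 mod 256 = 42; odd-index sum = 318 mod 256 = 62 → 2a 3e.
Recomputed tag = 2a3e; claimed = 2a3e → match.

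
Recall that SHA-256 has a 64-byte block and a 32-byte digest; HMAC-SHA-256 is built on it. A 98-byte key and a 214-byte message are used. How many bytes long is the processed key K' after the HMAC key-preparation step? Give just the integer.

Key is 98 > 64 bytes, so it is hashed to 32 bytes then zero-padded to 64: |K'| = 64.

64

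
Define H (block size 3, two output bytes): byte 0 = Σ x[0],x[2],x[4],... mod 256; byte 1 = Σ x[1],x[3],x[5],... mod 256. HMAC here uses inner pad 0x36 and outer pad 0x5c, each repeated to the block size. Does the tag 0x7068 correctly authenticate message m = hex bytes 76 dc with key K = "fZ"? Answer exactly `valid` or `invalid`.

invalid

Key "fZ" = 66 5a is 2 bytes ≤ B = 3; zero-pad to 3 bytes: K' = 66 5a 00.
K' ⊕ ipad = 50 6c 36; K' ⊕ opad = 3a 06 5c.
Inner hash: even-index sum = 354 mod 256 = 98; odd-index sum = 226 mod 256 = 226 → 62 e2.
Outer hash (recomputed tag): even-index sum = 376 mod 256 = 120; odd-index sum = 104 mod 256 = 104 → 78 68.
Recomputed tag = 7868; claimed = 7068 → mismatch.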